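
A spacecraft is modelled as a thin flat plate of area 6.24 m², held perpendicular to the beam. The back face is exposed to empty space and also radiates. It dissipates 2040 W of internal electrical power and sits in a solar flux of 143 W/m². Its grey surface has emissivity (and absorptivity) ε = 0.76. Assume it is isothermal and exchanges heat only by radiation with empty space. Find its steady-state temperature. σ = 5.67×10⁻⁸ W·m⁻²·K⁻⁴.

T ≈ 267 K

At steady state, absorbed solar power + internal power = radiated power.
Absorbed: α·S·A_cross = 0.76·143·6.240 = 678.2 W (cross-section A).
Total input = 678.2 + 2040 = 2718 W.
Radiated: εσ·A_surf·T⁴ with A_surf = 2A = 12.48 m².
T⁴ = 2718/(0.76·5.67×10⁻⁸·12.48) = 5.054×10⁹ K⁴.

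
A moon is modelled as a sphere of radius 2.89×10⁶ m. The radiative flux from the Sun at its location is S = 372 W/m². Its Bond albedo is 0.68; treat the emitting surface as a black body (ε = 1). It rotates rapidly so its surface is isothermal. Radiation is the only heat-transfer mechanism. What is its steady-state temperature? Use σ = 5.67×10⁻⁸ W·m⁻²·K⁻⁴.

At equilibrium, absorbed power = emitted power.
Absorbing cross-section = πr² = 2.624×10¹³ m²; emitting surface = 4πr² = 1.050×10¹⁴ m² (ratio 4).
(1−a)S·A_cross = εσ·A_surf·T⁴  ⇒  T⁴ = (1−a)S/(4σ).
T⁴ = 0.320·372/(4·5.67×10⁻⁸) = 5.249×10⁸ K⁴.
T = (5.249×10⁸)^(1/4).

T ≈ 151 K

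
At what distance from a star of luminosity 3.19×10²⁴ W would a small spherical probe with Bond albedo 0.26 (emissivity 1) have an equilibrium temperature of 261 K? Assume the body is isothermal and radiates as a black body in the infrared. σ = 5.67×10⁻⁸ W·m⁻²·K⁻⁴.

d ≈ 1.34×10¹⁰ m

For an isothermal black-emitting sphere, (1−a)S·πr² = σ·4πr²·T⁴ ⇒ S = 4σT⁴/(1−a).
S = 4·5.67×10⁻⁸·(261)⁴/0.740 = 1422 W/m².
Flux falls as S = L/(4πd²), so d = √(L/(4πS)) = √(3.19×10²⁴/(4π·1422)).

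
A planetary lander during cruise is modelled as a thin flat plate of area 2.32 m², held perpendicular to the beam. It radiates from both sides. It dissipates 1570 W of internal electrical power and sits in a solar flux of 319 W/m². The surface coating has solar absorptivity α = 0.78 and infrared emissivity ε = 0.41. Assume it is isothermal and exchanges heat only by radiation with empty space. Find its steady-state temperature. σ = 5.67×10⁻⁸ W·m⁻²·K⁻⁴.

At steady state, absorbed solar power + internal power = radiated power.
Absorbed: α·S·A_cross = 0.78·319·2.320 = 577.3 W (cross-section A).
Total input = 577.3 + 1570 = 2147 W.
Radiated: εσ·A_surf·T⁴ with A_surf = 2A = 4.640 m².
T⁴ = 2147/(0.41·5.67×10⁻⁸·4.640) = 1.991×10¹⁰ K⁴.

T ≈ 376 K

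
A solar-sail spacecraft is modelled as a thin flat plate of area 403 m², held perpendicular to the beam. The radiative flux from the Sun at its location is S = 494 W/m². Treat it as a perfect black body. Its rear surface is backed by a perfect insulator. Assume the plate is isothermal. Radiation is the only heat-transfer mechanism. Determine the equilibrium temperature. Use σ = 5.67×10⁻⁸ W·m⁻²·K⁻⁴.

T ≈ 306 K

At equilibrium, absorbed power = emitted power.
Absorbing cross-section = A = 403.0 m²; emitting surface = A = 403.0 m² (ratio 1).
S·A_cross = εσ·A_surf·T⁴  ⇒  T⁴ = S/(1σ).
T⁴ = 1.00·494/(1·5.67×10⁻⁸) = 8.713×10⁹ K⁴.
T = (8.713×10⁹)^(1/4).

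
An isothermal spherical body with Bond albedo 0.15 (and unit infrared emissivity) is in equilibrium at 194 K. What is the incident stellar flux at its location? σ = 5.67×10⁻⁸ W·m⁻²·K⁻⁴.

(1−a)S·πr² = σ·4πr²·T⁴ ⇒ S = 4σT⁴/(1−a).
S = 4·5.67×10⁻⁸·1.416×10⁹/0.850.

S ≈ 378 W/m²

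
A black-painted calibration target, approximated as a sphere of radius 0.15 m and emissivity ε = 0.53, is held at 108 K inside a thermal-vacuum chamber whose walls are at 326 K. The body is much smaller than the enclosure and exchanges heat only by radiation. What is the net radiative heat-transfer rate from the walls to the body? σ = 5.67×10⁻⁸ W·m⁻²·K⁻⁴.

P_net ≈ 94.8 W

For a small grey body in a large enclosure: P_net = εσA(T_body⁴ − T_wall⁴).
A = 4πr² = 0.2827 m²; T_body⁴ − T_wall⁴ = 1.360×10⁸ − 1.129×10¹⁰ = -1.116×10¹⁰ K⁴.
|P_net| = 0.53·5.67×10⁻⁸·0.2827·1.116×10¹⁰.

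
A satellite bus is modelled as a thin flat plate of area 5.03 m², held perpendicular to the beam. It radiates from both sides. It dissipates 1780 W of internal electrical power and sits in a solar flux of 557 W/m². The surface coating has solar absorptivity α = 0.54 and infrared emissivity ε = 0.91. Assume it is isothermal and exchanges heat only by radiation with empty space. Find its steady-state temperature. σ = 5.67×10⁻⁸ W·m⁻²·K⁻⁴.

At steady state, absorbed solar power + internal power = radiated power.
Absorbed: α·S·A_cross = 0.54·557·5.030 = 1513 W (cross-section A).
Total input = 1513 + 1780 = 3293 W.
Radiated: εσ·A_surf·T⁴ with A_surf = 2A = 10.06 m².
T⁴ = 3293/(0.91·5.67×10⁻⁸·10.06) = 6.344×10⁹ K⁴.

T ≈ 282 K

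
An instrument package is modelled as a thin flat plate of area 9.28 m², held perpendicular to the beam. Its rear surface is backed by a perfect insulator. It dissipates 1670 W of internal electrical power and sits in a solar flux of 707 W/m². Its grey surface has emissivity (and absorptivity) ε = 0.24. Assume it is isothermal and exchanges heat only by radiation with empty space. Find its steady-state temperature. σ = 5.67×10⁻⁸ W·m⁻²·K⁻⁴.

At steady state, absorbed solar power + internal power = radiated power.
Absorbed: α·S·A_cross = 0.24·707·9.280 = 1575 W (cross-section A).
Total input = 1575 + 1670 = 3245 W.
Radiated: εσ·A_surf·T⁴ with A_surf = A = 9.280 m².
T⁴ = 3245/(0.24·5.67×10⁻⁸·9.280) = 2.569×10¹⁰ K⁴.

T ≈ 400 K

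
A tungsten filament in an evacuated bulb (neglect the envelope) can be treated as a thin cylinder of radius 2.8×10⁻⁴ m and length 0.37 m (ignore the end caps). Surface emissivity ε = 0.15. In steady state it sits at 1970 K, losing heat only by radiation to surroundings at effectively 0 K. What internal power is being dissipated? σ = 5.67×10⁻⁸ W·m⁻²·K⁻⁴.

Steady state: P = εσA T⁴.
A = 2πrL = 6.509×10⁻⁴ m²; T⁴ = (1970)⁴ = 1.506×10¹³ K⁴.
P = 0.15 × 5.67×10⁻⁸ × 6.509×10⁻⁴ × 1.506×10¹³.

P ≈ 83.4 W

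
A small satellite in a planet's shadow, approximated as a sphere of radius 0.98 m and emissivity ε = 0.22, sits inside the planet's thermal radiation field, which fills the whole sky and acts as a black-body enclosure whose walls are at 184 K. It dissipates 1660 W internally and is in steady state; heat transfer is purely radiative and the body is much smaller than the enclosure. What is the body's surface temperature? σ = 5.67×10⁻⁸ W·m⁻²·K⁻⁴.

For a small grey body in a large enclosure, net radiated power = εσA(T⁴ − T_w⁴).
Steady state: P = εσA(T⁴ − T_w⁴) with A = 4πr² = 12.07 m².
T⁴ = P/(εσA) + T_w⁴ = 1660/(0.22·5.67×10⁻⁸·12.07) + (184)⁴
    = 1.103×10¹⁰ + 1.146×10⁹ = 1.217×10¹⁰ K⁴.

T ≈ 332 K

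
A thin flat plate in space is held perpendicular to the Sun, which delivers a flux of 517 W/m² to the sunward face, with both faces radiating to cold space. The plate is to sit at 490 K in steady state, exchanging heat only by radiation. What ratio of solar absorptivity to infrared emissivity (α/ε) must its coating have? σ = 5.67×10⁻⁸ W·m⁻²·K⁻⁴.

α/ε ≈ 12.6

Balance: αS·A = εσ·2A·T⁴ ⇒ α/ε = 2σT⁴/S.
α/ε = 2·5.67×10⁻⁸·(490)⁴/517 = 2·5.67×10⁻⁸·5.765×10¹⁰/517.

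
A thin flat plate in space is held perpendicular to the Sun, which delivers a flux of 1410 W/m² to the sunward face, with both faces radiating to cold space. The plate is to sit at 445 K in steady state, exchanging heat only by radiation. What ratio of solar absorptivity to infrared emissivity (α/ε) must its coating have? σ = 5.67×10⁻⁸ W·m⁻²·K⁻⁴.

Balance: αS·A = εσ·2A·T⁴ ⇒ α/ε = 2σT⁴/S.
α/ε = 2·5.67×10⁻⁸·(445)⁴/1410 = 2·5.67×10⁻⁸·3.921×10¹⁰/1410.

α/ε ≈ 3.15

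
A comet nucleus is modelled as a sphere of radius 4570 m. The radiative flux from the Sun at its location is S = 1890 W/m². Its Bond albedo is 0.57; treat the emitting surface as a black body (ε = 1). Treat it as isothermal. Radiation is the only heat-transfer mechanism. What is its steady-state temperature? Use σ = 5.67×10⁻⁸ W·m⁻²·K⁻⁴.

T ≈ 245 K

At equilibrium, absorbed power = emitted power.
Absorbing cross-section = πr² = 6.561×10⁷ m²; emitting surface = 4πr² = 2.624×10⁸ m² (ratio 4).
(1−a)S·A_cross = εσ·A_surf·T⁴  ⇒  T⁴ = (1−a)S/(4σ).
T⁴ = 0.430·1890/(4·5.67×10⁻⁸) = 3.583×10⁹ K⁴.
T = (3.583×10⁹)^(1/4).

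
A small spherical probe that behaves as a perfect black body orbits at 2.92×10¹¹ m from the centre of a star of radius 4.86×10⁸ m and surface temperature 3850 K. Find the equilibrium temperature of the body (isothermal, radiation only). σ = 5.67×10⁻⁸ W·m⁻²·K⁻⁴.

The star's surface emits σT_*⁴; at distance d the flux is S = σT_*⁴(R_*/d)².
S = 5.67×10⁻⁸·(3850)⁴·(4.86×10⁸/2.92×10¹¹)² = 34.51 W/m².
For an isothermal sphere T⁴ = (1−a)S/(4σ) = 1.522×10⁸ K⁴.

T ≈ 111 K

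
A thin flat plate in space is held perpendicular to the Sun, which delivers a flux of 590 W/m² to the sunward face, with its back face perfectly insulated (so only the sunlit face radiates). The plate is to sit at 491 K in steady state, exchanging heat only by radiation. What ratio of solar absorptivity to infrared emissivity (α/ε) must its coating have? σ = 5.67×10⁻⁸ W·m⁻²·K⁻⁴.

Balance: αS·A = εσ·1A·T⁴ ⇒ α/ε = σT⁴/S.
α/ε = 5.67×10⁻⁸·(491)⁴/590 = 5.67×10⁻⁸·5.812×10¹⁰/590.

α/ε ≈ 5.59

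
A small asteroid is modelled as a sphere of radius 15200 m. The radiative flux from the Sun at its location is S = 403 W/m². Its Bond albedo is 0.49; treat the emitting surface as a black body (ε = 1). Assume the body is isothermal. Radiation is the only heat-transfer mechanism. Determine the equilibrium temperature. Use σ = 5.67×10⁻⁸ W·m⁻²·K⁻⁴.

T ≈ 174 K

At equilibrium, absorbed power = emitted power.
Absorbing cross-section = πr² = 7.258×10⁸ m²; emitting surface = 4πr² = 2.903×10⁹ m² (ratio 4).
(1−a)S·A_cross = εσ·A_surf·T⁴  ⇒  T⁴ = (1−a)S/(4σ).
T⁴ = 0.510·403/(4·5.67×10⁻⁸) = 9.062×10⁸ K⁴.
T = (9.062×10⁸)^(1/4).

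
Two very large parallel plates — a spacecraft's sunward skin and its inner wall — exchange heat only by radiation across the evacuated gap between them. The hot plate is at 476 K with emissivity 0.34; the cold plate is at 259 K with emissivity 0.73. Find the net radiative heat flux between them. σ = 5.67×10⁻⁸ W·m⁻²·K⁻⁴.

For two infinite grey parallel plates, q = σ(T₁⁴ − T₂⁴)/(1/ε₁ + 1/ε₂ − 1).
T₁⁴ − T₂⁴ = 5.134×10¹⁰ − 4.500×10⁹ = 4.684×10¹⁰ K⁴.
1/ε₁ + 1/ε₂ − 1 = 2.941 + 1.370 − 1 = 3.311.
q = 5.67×10⁻⁸ × 4.684×10¹⁰ / 3.311.

q ≈ 802 W/m²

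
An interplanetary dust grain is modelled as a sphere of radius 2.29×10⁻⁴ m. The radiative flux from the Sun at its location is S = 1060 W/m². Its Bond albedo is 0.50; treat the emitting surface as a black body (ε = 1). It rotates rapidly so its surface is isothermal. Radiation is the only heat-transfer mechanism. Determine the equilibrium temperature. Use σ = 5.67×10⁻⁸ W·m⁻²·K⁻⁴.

T ≈ 220 K

At equilibrium, absorbed power = emitted power.
Absorbing cross-section = πr² = 1.647×10⁻⁷ m²; emitting surface = 4πr² = 6.590×10⁻⁷ m² (ratio 4).
(1−a)S·A_cross = εσ·A_surf·T⁴  ⇒  T⁴ = (1−a)S/(4σ).
T⁴ = 0.500·1060/(4·5.67×10⁻⁸) = 2.337×10⁹ K⁴.
T = (2.337×10⁹)^(1/4).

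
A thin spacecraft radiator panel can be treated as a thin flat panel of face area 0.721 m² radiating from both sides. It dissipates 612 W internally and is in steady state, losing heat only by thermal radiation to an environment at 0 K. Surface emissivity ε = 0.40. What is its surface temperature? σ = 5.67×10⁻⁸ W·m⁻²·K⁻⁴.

Steady state: internal power = radiated power, P = εσA T⁴.
Radiating area A = 2·0.721 = 1.442 m².
T⁴ = P/(εσA) = 612/(0.40·5.67×10⁻⁸·1.442) = 1.871×10¹⁰ K⁴.
T = (1.871×10¹⁰)^(1/4).

T ≈ 370 K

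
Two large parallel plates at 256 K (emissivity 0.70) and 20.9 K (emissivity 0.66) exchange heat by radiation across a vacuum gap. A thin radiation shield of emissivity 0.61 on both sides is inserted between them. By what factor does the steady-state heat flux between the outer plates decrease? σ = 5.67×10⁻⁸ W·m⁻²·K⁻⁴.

Without shield: q₀ = σΔ(T⁴)/(1/ε₁+1/ε₂−1) with denominator 1.944.
With shield the two gaps are in series; the resistances add: (1/ε₁+1/ε_s−1)+(1/ε_s+1/ε₂−1) = 2.068+2.154 = 4.222.
Heat-flux ratio q₀/q = 4.222/1.944.

factor ≈ 2.17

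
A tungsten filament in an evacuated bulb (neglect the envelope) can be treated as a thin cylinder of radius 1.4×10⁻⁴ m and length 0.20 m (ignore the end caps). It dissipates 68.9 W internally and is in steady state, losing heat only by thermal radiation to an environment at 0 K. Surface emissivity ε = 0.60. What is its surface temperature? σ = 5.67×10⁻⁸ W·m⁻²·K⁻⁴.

Steady state: internal power = radiated power, P = εσA T⁴.
Radiating area A = 2πrL = 1.759×10⁻⁴ m².
T⁴ = P/(εσA) = 68.9/(0.60·5.67×10⁻⁸·1.759×10⁻⁴) = 1.151×10¹³ K⁴.
T = (1.151×10¹³)^(1/4).

T ≈ 1840 K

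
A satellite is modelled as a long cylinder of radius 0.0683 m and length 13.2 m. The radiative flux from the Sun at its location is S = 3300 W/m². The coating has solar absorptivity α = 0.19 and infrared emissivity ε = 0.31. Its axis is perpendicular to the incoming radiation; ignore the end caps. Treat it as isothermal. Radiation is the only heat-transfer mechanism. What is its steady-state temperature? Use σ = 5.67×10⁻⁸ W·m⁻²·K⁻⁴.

At equilibrium, absorbed power = emitted power.
Absorbing cross-section = 2rL = 1.803 m²; emitting surface = 2πrL = 5.665 m² (ratio π).
αS·A_cross = εσ·A_surf·T⁴  ⇒  T⁴ = αS/(ε·πσ).
T⁴ = 0.190·3300/(0.31·π·5.67×10⁻⁸) = 1.135×10¹⁰ K⁴.
T = (1.135×10¹⁰)^(1/4).

T ≈ 326 K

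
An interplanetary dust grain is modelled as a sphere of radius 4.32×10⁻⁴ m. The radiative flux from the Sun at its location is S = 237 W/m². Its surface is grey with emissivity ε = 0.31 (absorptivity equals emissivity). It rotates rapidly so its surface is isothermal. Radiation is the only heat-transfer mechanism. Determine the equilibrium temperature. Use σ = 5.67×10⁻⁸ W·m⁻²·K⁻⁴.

At equilibrium, absorbed power = emitted power.
Absorbing cross-section = πr² = 5.863×10⁻⁷ m²; emitting surface = 4πr² = 2.345×10⁻⁶ m² (ratio 4).
εS·A_cross = εσ·A_surf·T⁴  ⇒  T⁴ = S/(4σ)   (ε cancels).
T⁴ = 237/(4·5.67×10⁻⁸) = 1.045×10⁹ K⁴.
T = (1.045×10⁹)^(1/4).

T ≈ 180 K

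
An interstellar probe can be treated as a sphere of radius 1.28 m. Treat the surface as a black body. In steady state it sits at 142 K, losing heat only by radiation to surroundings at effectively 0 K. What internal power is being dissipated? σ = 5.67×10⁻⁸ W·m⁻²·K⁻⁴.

Steady state: P = εσA T⁴.
A = 4πr² = 20.59 m²; T⁴ = (142)⁴ = 4.066×10⁸ K⁴.
P = 1.0 × 5.67×10⁻⁸ × 20.59 × 4.066×10⁸.

P ≈ 475 W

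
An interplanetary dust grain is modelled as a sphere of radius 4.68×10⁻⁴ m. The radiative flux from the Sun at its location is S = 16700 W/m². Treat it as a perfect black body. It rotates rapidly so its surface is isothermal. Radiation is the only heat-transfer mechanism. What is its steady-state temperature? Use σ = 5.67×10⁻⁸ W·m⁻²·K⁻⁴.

At equilibrium, absorbed power = emitted power.
Absorbing cross-section = πr² = 6.881×10⁻⁷ m²; emitting surface = 4πr² = 2.752×10⁻⁶ m² (ratio 4).
S·A_cross = εσ·A_surf·T⁴  ⇒  T⁴ = S/(4σ).
T⁴ = 1.00·16700/(4·5.67×10⁻⁸) = 7.363×10¹⁰ K⁴.
T = (7.363×10¹⁰)^(1/4).

T ≈ 521 K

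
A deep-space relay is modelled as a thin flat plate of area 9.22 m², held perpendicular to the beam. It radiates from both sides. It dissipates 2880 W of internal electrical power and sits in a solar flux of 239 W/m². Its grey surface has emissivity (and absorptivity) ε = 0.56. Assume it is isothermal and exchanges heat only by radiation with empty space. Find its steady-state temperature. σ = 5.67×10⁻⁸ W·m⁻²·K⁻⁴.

T ≈ 290 K

At steady state, absorbed solar power + internal power = radiated power.
Absorbed: α·S·A_cross = 0.56·239·9.220 = 1234 W (cross-section A).
Total input = 1234 + 2880 = 4114 W.
Radiated: εσ·A_surf·T⁴ with A_surf = 2A = 18.44 m².
T⁴ = 4114/(0.56·5.67×10⁻⁸·18.44) = 7.026×10⁹ K⁴.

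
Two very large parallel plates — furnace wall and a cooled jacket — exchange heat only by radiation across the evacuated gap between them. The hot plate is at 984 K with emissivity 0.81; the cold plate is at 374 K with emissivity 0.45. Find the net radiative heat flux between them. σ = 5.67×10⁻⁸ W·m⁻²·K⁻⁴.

For two infinite grey parallel plates, q = σ(T₁⁴ − T₂⁴)/(1/ε₁ + 1/ε₂ − 1).
T₁⁴ − T₂⁴ = 9.375×10¹¹ − 1.957×10¹⁰ = 9.180×10¹¹ K⁴.
1/ε₁ + 1/ε₂ − 1 = 1.235 + 2.222 − 1 = 2.457.
q = 5.67×10⁻⁸ × 9.180×10¹¹ / 2.457.

q ≈ 21200 W/m²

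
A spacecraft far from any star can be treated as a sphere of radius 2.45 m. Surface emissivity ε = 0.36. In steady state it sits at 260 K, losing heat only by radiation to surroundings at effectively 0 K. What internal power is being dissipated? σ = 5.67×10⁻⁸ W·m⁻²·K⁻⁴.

P ≈ 7040 W

Steady state: P = εσA T⁴.
A = 4πr² = 75.43 m²; T⁴ = (260)⁴ = 4.570×10⁹ K⁴.
P = 0.36 × 5.67×10⁻⁸ × 75.43 × 4.570×10⁹.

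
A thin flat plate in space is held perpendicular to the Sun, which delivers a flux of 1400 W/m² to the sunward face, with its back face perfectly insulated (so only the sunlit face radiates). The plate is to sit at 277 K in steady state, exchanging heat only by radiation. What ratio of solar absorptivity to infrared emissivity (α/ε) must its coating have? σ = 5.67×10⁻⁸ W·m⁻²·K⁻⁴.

Balance: αS·A = εσ·1A·T⁴ ⇒ α/ε = σT⁴/S.
α/ε = 5.67×10⁻⁸·(277)⁴/1400 = 5.67×10⁻⁸·5.887×10⁹/1400.

α/ε ≈ 0.238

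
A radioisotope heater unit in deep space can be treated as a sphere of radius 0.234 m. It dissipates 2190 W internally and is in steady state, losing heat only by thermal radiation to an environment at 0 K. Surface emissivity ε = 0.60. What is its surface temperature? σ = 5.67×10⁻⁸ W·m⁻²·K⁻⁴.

Steady state: internal power = radiated power, P = εσA T⁴.
Radiating area A = 4πr² = 0.6881 m².
T⁴ = P/(εσA) = 2190/(0.60·5.67×10⁻⁸·0.6881) = 9.356×10¹⁰ K⁴.
T = (9.356×10¹⁰)^(1/4).

T ≈ 553 K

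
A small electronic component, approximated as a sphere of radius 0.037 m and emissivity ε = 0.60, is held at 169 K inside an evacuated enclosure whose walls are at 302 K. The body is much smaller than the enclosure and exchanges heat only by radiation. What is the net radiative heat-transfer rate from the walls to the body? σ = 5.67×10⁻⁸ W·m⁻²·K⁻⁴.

For a small grey body in a large enclosure: P_net = εσA(T_body⁴ − T_wall⁴).
A = 4πr² = 0.01720 m²; T_body⁴ − T_wall⁴ = 8.157×10⁸ − 8.318×10⁹ = -7.502×10⁹ K⁴.
|P_net| = 0.60·5.67×10⁻⁸·0.01720·7.502×10⁹.

P_net ≈ 4.39 W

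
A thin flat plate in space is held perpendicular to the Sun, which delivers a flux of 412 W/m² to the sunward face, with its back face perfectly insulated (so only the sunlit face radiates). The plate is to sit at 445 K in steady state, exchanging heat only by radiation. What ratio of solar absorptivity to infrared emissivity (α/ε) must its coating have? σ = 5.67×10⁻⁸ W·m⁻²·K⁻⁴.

Balance: αS·A = εσ·1A·T⁴ ⇒ α/ε = σT⁴/S.
α/ε = 5.67×10⁻⁸·(445)⁴/412 = 5.67×10⁻⁸·3.921×10¹⁰/412.

α/ε ≈ 5.40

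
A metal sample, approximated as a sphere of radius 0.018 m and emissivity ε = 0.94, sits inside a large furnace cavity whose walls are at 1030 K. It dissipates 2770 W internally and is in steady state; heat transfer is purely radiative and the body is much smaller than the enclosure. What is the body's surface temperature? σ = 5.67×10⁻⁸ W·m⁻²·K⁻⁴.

T ≈ 1930 K

For a small grey body in a large enclosure, net radiated power = εσA(T⁴ − T_w⁴).
Steady state: P = εσA(T⁴ − T_w⁴) with A = 4πr² = 0.004072 m².
T⁴ = P/(εσA) + T_w⁴ = 2770/(0.94·5.67×10⁻⁸·0.004072) + (1030)⁴
    = 1.276×10¹³ + 1.126×10¹² = 1.389×10¹³ K⁴.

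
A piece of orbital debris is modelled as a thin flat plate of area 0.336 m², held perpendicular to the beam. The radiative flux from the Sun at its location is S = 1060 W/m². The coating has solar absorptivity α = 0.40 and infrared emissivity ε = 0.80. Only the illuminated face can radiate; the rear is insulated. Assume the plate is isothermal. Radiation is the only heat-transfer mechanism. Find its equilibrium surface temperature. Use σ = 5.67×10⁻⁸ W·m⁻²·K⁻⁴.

T ≈ 311 K

At equilibrium, absorbed power = emitted power.
Absorbing cross-section = A = 0.3360 m²; emitting surface = A = 0.3360 m² (ratio 1).
αS·A_cross = εσ·A_surf·T⁴  ⇒  T⁴ = αS/(ε·1σ).
T⁴ = 0.400·1060/(0.80·1·5.67×10⁻⁸) = 9.347×10⁹ K⁴.
T = (9.347×10⁹)^(1/4).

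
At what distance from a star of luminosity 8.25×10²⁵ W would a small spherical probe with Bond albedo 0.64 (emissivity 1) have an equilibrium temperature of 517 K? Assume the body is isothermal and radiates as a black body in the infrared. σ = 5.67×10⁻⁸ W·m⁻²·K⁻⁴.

d ≈ 1.21×10¹⁰ m

For an isothermal black-emitting sphere, (1−a)S·πr² = σ·4πr²·T⁴ ⇒ S = 4σT⁴/(1−a).
S = 4·5.67×10⁻⁸·(517)⁴/0.360 = 45010 W/m².
Flux falls as S = L/(4πd²), so d = √(L/(4πS)) = √(8.25×10²⁵/(4π·45010)).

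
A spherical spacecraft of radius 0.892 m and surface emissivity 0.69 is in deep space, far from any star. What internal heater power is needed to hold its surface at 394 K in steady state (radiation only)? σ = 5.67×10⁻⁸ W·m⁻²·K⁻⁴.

P ≈ 9430 W

P = εσ·4πr²·T⁴.
4πr² = 9.999 m²; T⁴ = 2.410×10¹⁰ K⁴.
P = 0.69·5.67×10⁻⁸·9.999·2.410×10¹⁰.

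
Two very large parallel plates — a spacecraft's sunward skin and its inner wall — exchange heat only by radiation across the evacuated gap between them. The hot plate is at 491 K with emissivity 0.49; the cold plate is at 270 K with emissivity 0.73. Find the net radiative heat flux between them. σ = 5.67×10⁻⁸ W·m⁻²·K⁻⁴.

For two infinite grey parallel plates, q = σ(T₁⁴ − T₂⁴)/(1/ε₁ + 1/ε₂ − 1).
T₁⁴ − T₂⁴ = 5.812×10¹⁰ − 5.314×10⁹ = 5.281×10¹⁰ K⁴.
1/ε₁ + 1/ε₂ − 1 = 2.041 + 1.370 − 1 = 2.411.
q = 5.67×10⁻⁸ × 5.281×10¹⁰ / 2.411.

q ≈ 1240 W/m²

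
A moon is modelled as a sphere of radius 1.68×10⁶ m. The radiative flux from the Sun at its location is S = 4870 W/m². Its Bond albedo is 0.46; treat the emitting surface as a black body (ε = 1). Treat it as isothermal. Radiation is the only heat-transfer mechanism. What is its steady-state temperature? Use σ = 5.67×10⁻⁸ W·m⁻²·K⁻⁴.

At equilibrium, absorbed power = emitted power.
Absorbing cross-section = πr² = 8.867×10¹² m²; emitting surface = 4πr² = 3.547×10¹³ m² (ratio 4).
(1−a)S·A_cross = εσ·A_surf·T⁴  ⇒  T⁴ = (1−a)S/(4σ).
T⁴ = 0.540·4870/(4·5.67×10⁻⁸) = 1.160×10¹⁰ K⁴.
T = (1.160×10¹⁰)^(1/4).

T ≈ 328 K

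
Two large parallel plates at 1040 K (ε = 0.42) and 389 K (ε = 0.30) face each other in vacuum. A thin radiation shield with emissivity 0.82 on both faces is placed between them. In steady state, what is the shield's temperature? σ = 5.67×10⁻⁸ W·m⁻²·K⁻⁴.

T_s ≈ 910 K

In steady state the net flux on the hot side equals that on the cold side.
σ(T₁⁴−T_s⁴)/D₁ = σ(T_s⁴−T₂⁴)/D₂, with D₁ = 1/ε₁+1/ε_s−1 = 2.600, D₂ = 1/ε_s+1/ε₂−1 = 3.553.
Solve for T_s⁴: T_s⁴ = (D₂·T₁⁴ + D₁·T₂⁴)/(D₁+D₂) = 6.851×10¹¹ K⁴.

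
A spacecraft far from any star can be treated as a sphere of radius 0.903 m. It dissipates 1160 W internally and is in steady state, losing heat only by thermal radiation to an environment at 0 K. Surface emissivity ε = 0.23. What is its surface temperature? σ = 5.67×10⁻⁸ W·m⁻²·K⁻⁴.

T ≈ 305 K

Steady state: internal power = radiated power, P = εσA T⁴.
Radiating area A = 4πr² = 10.25 m².
T⁴ = P/(εσA) = 1160/(0.23·5.67×10⁻⁸·10.25) = 8.681×10⁹ K⁴.
T = (8.681×10⁹)^(1/4).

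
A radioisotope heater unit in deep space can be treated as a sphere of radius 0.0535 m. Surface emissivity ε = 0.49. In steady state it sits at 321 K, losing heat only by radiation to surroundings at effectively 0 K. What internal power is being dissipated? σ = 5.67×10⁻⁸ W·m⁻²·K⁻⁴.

Steady state: P = εσA T⁴.
A = 4πr² = 0.03597 m²; T⁴ = (321)⁴ = 1.062×10¹⁰ K⁴.
P = 0.49 × 5.67×10⁻⁸ × 0.03597 × 1.062×10¹⁰.

P ≈ 10.6 W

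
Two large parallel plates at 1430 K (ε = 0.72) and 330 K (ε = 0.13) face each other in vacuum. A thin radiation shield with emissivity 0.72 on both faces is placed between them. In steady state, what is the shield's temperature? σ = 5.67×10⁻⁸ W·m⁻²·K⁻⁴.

In steady state the net flux on the hot side equals that on the cold side.
σ(T₁⁴−T_s⁴)/D₁ = σ(T_s⁴−T₂⁴)/D₂, with D₁ = 1/ε₁+1/ε_s−1 = 1.778, D₂ = 1/ε_s+1/ε₂−1 = 8.081.
Solve for T_s⁴: T_s⁴ = (D₂·T₁⁴ + D₁·T₂⁴)/(D₁+D₂) = 3.430×10¹² K⁴.

T_s ≈ 1360 K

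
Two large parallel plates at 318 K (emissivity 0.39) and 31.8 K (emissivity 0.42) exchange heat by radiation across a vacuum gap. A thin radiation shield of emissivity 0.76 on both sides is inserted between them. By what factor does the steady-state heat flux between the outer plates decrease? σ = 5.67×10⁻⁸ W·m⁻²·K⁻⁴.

Without shield: q₀ = σΔ(T⁴)/(1/ε₁+1/ε₂−1) with denominator 3.945.
With shield the two gaps are in series; the resistances add: (1/ε₁+1/ε_s−1)+(1/ε_s+1/ε₂−1) = 2.880+2.697 = 5.577.
Heat-flux ratio q₀/q = 5.577/3.945.

factor ≈ 1.41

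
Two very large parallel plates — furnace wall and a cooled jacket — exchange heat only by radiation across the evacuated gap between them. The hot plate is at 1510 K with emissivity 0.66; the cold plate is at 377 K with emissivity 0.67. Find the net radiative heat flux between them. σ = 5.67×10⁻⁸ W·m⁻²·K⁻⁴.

q ≈ 1.46×10⁵ W/m²

For two infinite grey parallel plates, q = σ(T₁⁴ − T₂⁴)/(1/ε₁ + 1/ε₂ − 1).
T₁⁴ − T₂⁴ = 5.199×10¹² − 2.020×10¹⁰ = 5.179×10¹² K⁴.
1/ε₁ + 1/ε₂ − 1 = 1.515 + 1.493 − 1 = 2.008.
q = 5.67×10⁻⁸ × 5.179×10¹² / 2.008.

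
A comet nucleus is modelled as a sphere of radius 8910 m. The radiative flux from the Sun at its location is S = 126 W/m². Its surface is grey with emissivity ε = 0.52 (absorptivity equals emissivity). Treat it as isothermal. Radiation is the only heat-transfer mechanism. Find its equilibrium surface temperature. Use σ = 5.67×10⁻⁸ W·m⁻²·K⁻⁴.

At equilibrium, absorbed power = emitted power.
Absorbing cross-section = πr² = 2.494×10⁸ m²; emitting surface = 4πr² = 9.976×10⁸ m² (ratio 4).
εS·A_cross = εσ·A_surf·T⁴  ⇒  T⁴ = S/(4σ)   (ε cancels).
T⁴ = 126/(4·5.67×10⁻⁸) = 5.556×10⁸ K⁴.
T = (5.556×10⁸)^(1/4).

T ≈ 154 K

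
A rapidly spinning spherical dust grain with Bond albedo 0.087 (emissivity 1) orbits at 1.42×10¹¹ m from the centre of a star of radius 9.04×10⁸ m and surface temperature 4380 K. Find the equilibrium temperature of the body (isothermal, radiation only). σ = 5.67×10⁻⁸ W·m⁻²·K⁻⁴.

The star's surface emits σT_*⁴; at distance d the flux is S = σT_*⁴(R_*/d)².
S = 5.67×10⁻⁸·(4380)⁴·(9.04×10⁸/1.42×10¹¹)² = 845.7 W/m².
For an isothermal sphere T⁴ = (1−a)S/(4σ) = 3.405×10⁹ K⁴.

T ≈ 242 K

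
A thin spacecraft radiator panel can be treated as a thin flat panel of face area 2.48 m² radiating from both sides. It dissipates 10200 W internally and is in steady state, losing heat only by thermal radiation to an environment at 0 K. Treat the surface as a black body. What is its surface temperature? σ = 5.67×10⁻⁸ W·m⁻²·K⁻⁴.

Steady state: internal power = radiated power, P = εσA T⁴.
Radiating area A = 2·2.48 = 4.960 m².
T⁴ = P/(εσA) = 10200/(1.0·5.67×10⁻⁸·4.960) = 3.627×10¹⁰ K⁴.
T = (3.627×10¹⁰)^(1/4).

T ≈ 436 K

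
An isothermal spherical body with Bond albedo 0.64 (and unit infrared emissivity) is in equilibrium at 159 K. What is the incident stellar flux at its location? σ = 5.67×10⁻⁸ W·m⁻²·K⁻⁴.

(1−a)S·πr² = σ·4πr²·T⁴ ⇒ S = 4σT⁴/(1−a).
S = 4·5.67×10⁻⁸·6.391×10⁸/0.360.

S ≈ 403 W/m²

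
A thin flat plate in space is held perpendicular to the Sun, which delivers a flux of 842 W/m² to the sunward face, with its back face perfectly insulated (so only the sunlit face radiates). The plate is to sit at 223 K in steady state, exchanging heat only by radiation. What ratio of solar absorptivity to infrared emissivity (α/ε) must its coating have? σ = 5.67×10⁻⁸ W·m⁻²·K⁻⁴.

α/ε ≈ 0.167

Balance: αS·A = εσ·1A·T⁴ ⇒ α/ε = σT⁴/S.
α/ε = 5.67×10⁻⁸·(223)⁴/842 = 5.67×10⁻⁸·2.473×10⁹/842.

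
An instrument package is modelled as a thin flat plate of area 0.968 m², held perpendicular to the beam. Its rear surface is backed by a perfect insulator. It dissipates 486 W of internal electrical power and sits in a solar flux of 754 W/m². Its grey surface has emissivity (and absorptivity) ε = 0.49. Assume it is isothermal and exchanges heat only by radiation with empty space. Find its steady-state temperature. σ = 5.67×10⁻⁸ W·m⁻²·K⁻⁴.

T ≈ 421 K

At steady state, absorbed solar power + internal power = radiated power.
Absorbed: α·S·A_cross = 0.49·754·0.9680 = 357.6 W (cross-section A).
Total input = 357.6 + 486 = 843.6 W.
Radiated: εσ·A_surf·T⁴ with A_surf = A = 0.9680 m².
T⁴ = 843.6/(0.49·5.67×10⁻⁸·0.9680) = 3.137×10¹⁰ K⁴.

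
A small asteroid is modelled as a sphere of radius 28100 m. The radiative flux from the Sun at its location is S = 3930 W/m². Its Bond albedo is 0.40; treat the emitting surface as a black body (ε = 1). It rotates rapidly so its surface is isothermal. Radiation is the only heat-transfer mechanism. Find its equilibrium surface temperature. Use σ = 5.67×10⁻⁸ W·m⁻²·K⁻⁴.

At equilibrium, absorbed power = emitted power.
Absorbing cross-section = πr² = 2.481×10⁹ m²; emitting surface = 4πr² = 9.923×10⁹ m² (ratio 4).
(1−a)S·A_cross = εσ·A_surf·T⁴  ⇒  T⁴ = (1−a)S/(4σ).
T⁴ = 0.600·3930/(4·5.67×10⁻⁸) = 1.040×10¹⁰ K⁴.
T = (1.040×10¹⁰)^(1/4).

T ≈ 319 K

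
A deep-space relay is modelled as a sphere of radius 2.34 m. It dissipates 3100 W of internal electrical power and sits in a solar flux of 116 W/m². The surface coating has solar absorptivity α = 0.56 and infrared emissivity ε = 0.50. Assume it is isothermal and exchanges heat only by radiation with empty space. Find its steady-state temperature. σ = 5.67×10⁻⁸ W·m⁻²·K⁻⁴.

At steady state, absorbed solar power + internal power = radiated power.
Absorbed: α·S·A_cross = 0.56·116·17.20 = 1117 W (cross-section πr²).
Total input = 1117 + 3100 = 4217 W.
Radiated: εσ·A_surf·T⁴ with A_surf = 4πr² = 68.81 m².
T⁴ = 4217/(0.50·5.67×10⁻⁸·68.81) = 2.162×10⁹ K⁴.

T ≈ 216 K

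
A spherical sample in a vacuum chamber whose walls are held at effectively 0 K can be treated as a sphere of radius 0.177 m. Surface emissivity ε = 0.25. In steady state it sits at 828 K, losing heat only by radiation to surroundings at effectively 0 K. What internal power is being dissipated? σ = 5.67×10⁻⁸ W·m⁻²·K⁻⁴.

P ≈ 2620 W

Steady state: P = εσA T⁴.
A = 4πr² = 0.3937 m²; T⁴ = (828)⁴ = 4.700×10¹¹ K⁴.
P = 0.25 × 5.67×10⁻⁸ × 0.3937 × 4.700×10¹¹.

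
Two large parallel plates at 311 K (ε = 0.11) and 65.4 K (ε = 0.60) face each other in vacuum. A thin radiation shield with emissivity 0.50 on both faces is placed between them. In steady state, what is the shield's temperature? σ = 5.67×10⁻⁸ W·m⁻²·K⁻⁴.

In steady state the net flux on the hot side equals that on the cold side.
σ(T₁⁴−T_s⁴)/D₁ = σ(T_s⁴−T₂⁴)/D₂, with D₁ = 1/ε₁+1/ε_s−1 = 10.09, D₂ = 1/ε_s+1/ε₂−1 = 2.667.
Solve for T_s⁴: T_s⁴ = (D₂·T₁⁴ + D₁·T₂⁴)/(D₁+D₂) = 1.970×10⁹ K⁴.

T_s ≈ 211 K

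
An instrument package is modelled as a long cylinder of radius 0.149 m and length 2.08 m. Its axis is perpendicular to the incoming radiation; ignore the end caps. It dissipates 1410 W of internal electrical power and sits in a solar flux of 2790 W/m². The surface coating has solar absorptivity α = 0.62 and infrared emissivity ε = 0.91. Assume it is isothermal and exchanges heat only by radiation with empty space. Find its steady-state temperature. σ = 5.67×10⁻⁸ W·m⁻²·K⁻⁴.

At steady state, absorbed solar power + internal power = radiated power.
Absorbed: α·S·A_cross = 0.62·2790·0.6198 = 1072 W (cross-section 2rL).
Total input = 1072 + 1410 = 2482 W.
Radiated: εσ·A_surf·T⁴ with A_surf = 2πrL = 1.947 m².
T⁴ = 2482/(0.91·5.67×10⁻⁸·1.947) = 2.470×10¹⁰ K⁴.

T ≈ 396 K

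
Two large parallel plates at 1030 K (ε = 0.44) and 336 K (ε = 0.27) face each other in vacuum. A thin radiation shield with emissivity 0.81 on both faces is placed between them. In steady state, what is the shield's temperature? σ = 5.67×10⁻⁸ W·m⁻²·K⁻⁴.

In steady state the net flux on the hot side equals that on the cold side.
σ(T₁⁴−T_s⁴)/D₁ = σ(T_s⁴−T₂⁴)/D₂, with D₁ = 1/ε₁+1/ε_s−1 = 2.507, D₂ = 1/ε_s+1/ε₂−1 = 3.938.
Solve for T_s⁴: T_s⁴ = (D₂·T₁⁴ + D₁·T₂⁴)/(D₁+D₂) = 6.926×10¹¹ K⁴.

T_s ≈ 912 K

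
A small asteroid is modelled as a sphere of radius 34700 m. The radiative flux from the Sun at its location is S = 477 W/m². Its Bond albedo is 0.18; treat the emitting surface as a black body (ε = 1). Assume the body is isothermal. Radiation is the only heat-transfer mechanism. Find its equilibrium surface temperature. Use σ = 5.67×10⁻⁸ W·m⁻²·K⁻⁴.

T ≈ 204 K

At equilibrium, absorbed power = emitted power.
Absorbing cross-section = πr² = 3.783×10⁹ m²; emitting surface = 4πr² = 1.513×10¹⁰ m² (ratio 4).
(1−a)S·A_cross = εσ·A_surf·T⁴  ⇒  T⁴ = (1−a)S/(4σ).
T⁴ = 0.820·477/(4·5.67×10⁻⁸) = 1.725×10⁹ K⁴.
T = (1.725×10⁹)^(1/4).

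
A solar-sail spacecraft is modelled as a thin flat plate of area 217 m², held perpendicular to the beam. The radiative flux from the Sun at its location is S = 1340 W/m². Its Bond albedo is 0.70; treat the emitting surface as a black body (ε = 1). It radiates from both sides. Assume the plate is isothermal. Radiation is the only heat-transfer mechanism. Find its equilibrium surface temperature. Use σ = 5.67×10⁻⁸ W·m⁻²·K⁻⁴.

T ≈ 244 K

At equilibrium, absorbed power = emitted power.
Absorbing cross-section = A = 217.0 m²; emitting surface = 2A = 434.0 m² (ratio 2).
(1−a)S·A_cross = εσ·A_surf·T⁴  ⇒  T⁴ = (1−a)S/(2σ).
T⁴ = 0.300·1340/(2·5.67×10⁻⁸) = 3.545×10⁹ K⁴.
T = (3.545×10⁹)^(1/4).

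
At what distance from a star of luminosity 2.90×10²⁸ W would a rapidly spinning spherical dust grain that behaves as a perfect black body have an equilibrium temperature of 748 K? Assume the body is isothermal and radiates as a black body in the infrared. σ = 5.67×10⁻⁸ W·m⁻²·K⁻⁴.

For an isothermal black-emitting sphere, (1−a)S·πr² = σ·4πr²·T⁴ ⇒ S = 4σT⁴/(1−a).
S = 4·5.67×10⁻⁸·(748)⁴/1.00 = 71000 W/m².
Flux falls as S = L/(4πd²), so d = √(L/(4πS)) = √(2.90×10²⁸/(4π·71000)).

d ≈ 1.80×10¹¹ m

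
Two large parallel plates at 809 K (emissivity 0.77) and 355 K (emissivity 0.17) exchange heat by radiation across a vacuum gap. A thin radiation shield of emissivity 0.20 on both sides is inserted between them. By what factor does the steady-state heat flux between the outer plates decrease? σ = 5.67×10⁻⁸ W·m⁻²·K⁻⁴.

factor ≈ 2.46

Without shield: q₀ = σΔ(T⁴)/(1/ε₁+1/ε₂−1) with denominator 6.181.
With shield the two gaps are in series; the resistances add: (1/ε₁+1/ε_s−1)+(1/ε_s+1/ε₂−1) = 5.299+9.882 = 15.18.
Heat-flux ratio q₀/q = 15.18/6.181.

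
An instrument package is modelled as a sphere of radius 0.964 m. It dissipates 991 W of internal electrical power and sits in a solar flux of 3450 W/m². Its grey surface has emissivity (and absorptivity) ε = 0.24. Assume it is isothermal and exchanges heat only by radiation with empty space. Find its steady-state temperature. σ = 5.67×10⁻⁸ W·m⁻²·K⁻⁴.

T ≈ 383 K

At steady state, absorbed solar power + internal power = radiated power.
Absorbed: α·S·A_cross = 0.24·3450·2.919 = 2417 W (cross-section πr²).
Total input = 2417 + 991 = 3408 W.
Radiated: εσ·A_surf·T⁴ with A_surf = 4πr² = 11.68 m².
T⁴ = 3408/(0.24·5.67×10⁻⁸·11.68) = 2.145×10¹⁰ K⁴.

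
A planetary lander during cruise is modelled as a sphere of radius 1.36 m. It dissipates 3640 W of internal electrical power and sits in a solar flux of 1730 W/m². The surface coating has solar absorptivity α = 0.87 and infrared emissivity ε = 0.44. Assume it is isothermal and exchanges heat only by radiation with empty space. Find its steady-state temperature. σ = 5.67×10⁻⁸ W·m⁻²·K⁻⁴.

At steady state, absorbed solar power + internal power = radiated power.
Absorbed: α·S·A_cross = 0.87·1730·5.811 = 8746 W (cross-section πr²).
Total input = 8746 + 3640 = 12390 W.
Radiated: εσ·A_surf·T⁴ with A_surf = 4πr² = 23.24 m².
T⁴ = 12390/(0.44·5.67×10⁻⁸·23.24) = 2.136×10¹⁰ K⁴.

T ≈ 382 K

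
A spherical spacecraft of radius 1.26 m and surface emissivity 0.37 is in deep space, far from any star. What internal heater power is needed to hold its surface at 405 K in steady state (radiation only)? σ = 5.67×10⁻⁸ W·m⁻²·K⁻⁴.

P = εσ·4πr²·T⁴.
4πr² = 19.95 m²; T⁴ = 2.690×10¹⁰ K⁴.
P = 0.37·5.67×10⁻⁸·19.95·2.690×10¹⁰.

P ≈ 11300 W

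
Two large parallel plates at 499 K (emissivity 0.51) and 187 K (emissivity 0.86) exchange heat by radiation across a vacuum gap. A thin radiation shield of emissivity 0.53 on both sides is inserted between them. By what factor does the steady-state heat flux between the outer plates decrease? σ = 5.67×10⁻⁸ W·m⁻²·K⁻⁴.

factor ≈ 2.31

Without shield: q₀ = σΔ(T⁴)/(1/ε₁+1/ε₂−1) with denominator 2.124.
With shield the two gaps are in series; the resistances add: (1/ε₁+1/ε_s−1)+(1/ε_s+1/ε₂−1) = 2.848+2.050 = 4.897.
Heat-flux ratio q₀/q = 4.897/2.124.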